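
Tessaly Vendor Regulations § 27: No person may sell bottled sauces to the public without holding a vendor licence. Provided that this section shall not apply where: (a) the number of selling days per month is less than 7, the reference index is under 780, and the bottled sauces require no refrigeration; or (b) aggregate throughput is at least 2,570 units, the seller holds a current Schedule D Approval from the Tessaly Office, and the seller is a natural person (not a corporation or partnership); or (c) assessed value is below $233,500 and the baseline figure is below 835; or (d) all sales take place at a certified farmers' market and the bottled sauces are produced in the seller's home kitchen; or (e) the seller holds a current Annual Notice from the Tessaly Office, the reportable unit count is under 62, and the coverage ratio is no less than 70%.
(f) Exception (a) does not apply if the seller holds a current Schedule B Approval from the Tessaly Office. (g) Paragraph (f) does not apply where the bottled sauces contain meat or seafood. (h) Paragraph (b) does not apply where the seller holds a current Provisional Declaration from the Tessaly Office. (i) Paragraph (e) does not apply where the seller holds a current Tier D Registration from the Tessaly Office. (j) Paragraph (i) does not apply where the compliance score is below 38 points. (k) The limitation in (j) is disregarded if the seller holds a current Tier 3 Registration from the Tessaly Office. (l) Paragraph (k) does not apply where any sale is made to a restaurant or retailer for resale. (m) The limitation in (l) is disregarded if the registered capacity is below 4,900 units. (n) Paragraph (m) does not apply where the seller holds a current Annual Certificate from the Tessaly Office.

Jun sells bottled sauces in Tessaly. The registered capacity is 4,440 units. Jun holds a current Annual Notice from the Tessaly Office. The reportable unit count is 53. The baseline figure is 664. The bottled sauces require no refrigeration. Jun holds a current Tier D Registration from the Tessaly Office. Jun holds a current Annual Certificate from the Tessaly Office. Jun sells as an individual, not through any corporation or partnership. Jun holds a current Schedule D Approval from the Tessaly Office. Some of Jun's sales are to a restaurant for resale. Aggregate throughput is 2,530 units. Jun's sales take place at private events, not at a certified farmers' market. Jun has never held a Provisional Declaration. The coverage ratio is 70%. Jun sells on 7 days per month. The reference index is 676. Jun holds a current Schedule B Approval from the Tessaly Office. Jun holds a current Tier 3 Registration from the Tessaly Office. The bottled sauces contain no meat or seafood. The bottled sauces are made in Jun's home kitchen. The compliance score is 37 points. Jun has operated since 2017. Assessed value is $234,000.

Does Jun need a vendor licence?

No — exception (e) applies; Jun is not required to hold a vendor licence.

Exception (a) does not apply: the number of selling days per month is 7, not less than 7.
Exception (b) requires that aggregate throughput is at least 2,570 units; but aggregate throughput is 2,530 units, short of 2,570 units, so (b) is unavailable.
Exception (c) fails — assessed value is $234,000, not below $233,500.
Exception (d) fails — sales are at private events, not a certified farmers' market.
Exception (e)'s conditions are all satisfied: a current Annual Notice is held; the reportable unit count is 53, under the 62 limit; the coverage ratio is 70%, meeting the 70% threshold. As to paragraphs (i)–(n): (i) would limit (e) — a current Tier D Registration is held — but (j) sets (i) aside: (j) is triggered — the compliance score is 37 points, below the 38 points limit. (k) applies (a current Tier 3 Registration is held), but is displaced by (l): (l) operates against (k): some sales are to a restaurant for resale. (m) is triggered (the registered capacity is 4,440 units, below the 4,900 units limit), but is overridden by (n): (n) is triggered — a current Annual Certificate is held. So (e) applies.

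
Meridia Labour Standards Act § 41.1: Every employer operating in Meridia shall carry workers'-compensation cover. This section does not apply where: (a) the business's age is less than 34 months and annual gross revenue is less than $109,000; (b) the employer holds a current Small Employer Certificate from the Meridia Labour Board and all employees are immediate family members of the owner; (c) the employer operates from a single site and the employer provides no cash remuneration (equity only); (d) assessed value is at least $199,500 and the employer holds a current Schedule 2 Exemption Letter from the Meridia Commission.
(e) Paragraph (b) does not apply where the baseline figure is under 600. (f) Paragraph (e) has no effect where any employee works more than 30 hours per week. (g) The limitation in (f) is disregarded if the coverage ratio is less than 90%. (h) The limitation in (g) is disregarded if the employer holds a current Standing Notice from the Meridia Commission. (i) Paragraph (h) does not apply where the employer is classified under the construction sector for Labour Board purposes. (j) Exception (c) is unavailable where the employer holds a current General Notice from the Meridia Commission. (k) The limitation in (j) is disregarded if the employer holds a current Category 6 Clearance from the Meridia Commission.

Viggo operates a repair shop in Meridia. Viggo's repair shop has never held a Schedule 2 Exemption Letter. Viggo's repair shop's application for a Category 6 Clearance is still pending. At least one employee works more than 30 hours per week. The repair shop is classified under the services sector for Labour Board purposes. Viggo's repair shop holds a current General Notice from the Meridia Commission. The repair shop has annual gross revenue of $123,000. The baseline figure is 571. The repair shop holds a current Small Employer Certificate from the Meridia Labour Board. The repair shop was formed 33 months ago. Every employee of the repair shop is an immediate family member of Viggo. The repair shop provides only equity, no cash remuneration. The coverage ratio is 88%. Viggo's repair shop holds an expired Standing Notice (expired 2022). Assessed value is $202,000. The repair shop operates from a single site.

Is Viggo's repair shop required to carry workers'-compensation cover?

Yes — Viggo's repair shop must carry workers'-compensation cover.

Exception (a) requires that annual gross revenue is less than $109,000; but annual gross revenue is $123,000, not less than $109,000, so (a) is unavailable.
Exception (b): a current Small Employer Certificate is held; every employee is an immediate family member — every condition holds. However, paragraphs (e)–(i) must be considered: (e) is triggered — the baseline figure is 571, under the 600 limit. (f) would limit (e) — at least one employee exceeds 30 hours/week — but (g) sets (f) aside: (g) applies — the coverage ratio is 88%, less than the 90% limit. (h), which would lift (g), does not operate here — there is no Standing Notice in force. So (b) is unavailable.
Exception (c) is satisfied on its face — the employer operates from a single site; remuneration is equity-only. Turning to paragraphs (j)–(k): (j) applies — a current General Notice is held. (k), which would lift (j), is not engaged — the Category 6 Clearance is not current. So (c) is unavailable.
Exception (d) fails — there is no Schedule 2 Exemption Letter in force.
No exception applies. The general rule governs.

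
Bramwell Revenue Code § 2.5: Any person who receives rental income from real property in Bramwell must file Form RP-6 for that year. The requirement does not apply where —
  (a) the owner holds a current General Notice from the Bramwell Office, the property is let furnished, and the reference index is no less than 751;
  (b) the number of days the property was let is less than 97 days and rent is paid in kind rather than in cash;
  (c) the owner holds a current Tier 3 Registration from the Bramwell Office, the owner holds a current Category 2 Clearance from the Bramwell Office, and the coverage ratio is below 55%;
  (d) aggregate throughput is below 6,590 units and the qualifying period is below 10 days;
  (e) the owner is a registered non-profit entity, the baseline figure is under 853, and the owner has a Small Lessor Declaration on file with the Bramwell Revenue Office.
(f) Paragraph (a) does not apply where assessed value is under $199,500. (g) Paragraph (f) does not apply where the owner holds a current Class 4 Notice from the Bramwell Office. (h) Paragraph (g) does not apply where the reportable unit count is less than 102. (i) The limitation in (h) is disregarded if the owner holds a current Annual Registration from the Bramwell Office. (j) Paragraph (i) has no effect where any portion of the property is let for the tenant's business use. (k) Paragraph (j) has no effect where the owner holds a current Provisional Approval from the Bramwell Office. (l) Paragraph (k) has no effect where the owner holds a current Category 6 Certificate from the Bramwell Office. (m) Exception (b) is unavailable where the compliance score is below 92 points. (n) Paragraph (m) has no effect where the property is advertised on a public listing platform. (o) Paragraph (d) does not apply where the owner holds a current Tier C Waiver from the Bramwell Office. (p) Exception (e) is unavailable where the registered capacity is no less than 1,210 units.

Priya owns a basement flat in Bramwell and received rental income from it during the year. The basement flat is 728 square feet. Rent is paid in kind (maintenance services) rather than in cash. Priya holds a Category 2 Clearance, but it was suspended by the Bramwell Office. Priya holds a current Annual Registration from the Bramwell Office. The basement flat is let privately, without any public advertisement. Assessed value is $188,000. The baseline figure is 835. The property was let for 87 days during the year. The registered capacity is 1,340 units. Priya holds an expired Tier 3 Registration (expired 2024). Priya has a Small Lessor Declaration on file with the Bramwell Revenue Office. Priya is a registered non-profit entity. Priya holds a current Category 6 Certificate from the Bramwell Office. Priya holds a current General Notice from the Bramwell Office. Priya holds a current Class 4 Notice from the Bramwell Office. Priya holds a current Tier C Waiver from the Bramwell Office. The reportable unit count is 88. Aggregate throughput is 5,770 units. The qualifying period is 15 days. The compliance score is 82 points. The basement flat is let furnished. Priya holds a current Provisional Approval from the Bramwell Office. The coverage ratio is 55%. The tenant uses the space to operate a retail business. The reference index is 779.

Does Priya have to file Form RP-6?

Exception (a): a current General Notice is held; the property is let furnished; the reference index is 779, meeting the 751 threshold — every condition holds. But: (f) is triggered — assessed value is $188,000, under the $199,500 limit. (g) applies (a current Class 4 Notice is held), but yields to (h): (h) operates against (g): the reportable unit count is 88, less than the 102 limit. (i) would limit (h) — a current Annual Registration is held — but (j) sets (i) aside: (j) is engaged — the space is let for business use. (k) would limit (j) — a current Provisional Approval is held — but (l) sets (k) aside: (l) operates — a current Category 6 Certificate is held. So (a) is unavailable.
All of (b)'s requirements are met (the number of days the property was let is 87 days, less than the 97 days limit; rent is paid in kind). However, paragraphs (m)–(n) must be considered: (m) operates against (b): the compliance score is 82 points, below the 92 points limit. (n), which would lift (m), is inapplicable — the property is let privately without advertisement. Exception (b) does not apply.
Exception (c) fails — no current Tier 3 Registration is held.
Exception (d) requires that the qualifying period is below 10 days; but the qualifying period is 15 days, not below 10 days, so (d) is unavailable.
Exception (e): Priya is a registered non-profit; the baseline figure is 835, under the 853 limit; a Small Lessor Declaration is on file — every condition holds. But: (p) operates against (e): the registered capacity is 1,340 units, meeting the 1,210 units threshold. (e) is therefore removed.
Every exception is unavailable, so the rule governs.

Yes — Priya must file Form RP-6.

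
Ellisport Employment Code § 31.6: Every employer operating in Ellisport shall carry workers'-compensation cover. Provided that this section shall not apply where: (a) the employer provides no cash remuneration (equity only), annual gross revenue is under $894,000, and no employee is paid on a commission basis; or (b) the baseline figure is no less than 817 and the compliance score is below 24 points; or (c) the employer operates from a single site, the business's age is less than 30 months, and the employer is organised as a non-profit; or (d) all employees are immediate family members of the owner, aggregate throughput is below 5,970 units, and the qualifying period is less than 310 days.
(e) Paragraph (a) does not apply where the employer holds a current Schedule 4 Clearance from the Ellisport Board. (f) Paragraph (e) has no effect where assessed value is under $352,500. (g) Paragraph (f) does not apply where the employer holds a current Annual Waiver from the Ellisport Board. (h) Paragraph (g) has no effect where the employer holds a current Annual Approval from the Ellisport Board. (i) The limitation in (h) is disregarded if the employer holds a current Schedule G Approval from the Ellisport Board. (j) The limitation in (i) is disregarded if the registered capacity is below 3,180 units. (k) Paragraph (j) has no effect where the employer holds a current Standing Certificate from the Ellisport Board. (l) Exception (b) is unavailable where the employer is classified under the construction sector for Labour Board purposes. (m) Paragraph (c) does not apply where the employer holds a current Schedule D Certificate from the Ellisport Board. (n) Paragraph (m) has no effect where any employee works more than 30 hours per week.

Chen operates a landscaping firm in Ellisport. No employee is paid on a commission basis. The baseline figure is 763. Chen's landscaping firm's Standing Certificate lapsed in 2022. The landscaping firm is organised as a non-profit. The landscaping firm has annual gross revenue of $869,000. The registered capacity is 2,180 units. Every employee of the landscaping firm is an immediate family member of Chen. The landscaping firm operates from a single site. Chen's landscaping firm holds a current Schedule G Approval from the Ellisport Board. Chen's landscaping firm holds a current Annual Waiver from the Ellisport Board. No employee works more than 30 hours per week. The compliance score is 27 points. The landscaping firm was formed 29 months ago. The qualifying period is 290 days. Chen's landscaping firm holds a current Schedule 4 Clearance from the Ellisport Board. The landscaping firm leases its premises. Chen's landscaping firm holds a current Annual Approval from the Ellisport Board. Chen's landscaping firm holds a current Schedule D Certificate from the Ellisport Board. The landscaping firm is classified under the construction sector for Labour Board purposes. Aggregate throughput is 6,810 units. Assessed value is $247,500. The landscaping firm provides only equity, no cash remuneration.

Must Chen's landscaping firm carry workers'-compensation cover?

No — exception (a) applies; Chen's landscaping firm is not required to carry workers'-compensation cover.

All of (a)'s requirements are met (remuneration is equity-only; annual gross revenue is $869,000, under the $894,000 limit; no employee is paid on commission). Considering the limiting provisions: (e) applies (a current Schedule 4 Clearance is held), but is displaced by (f): (f) operates against (e): assessed value is $247,500, under the $352,500 limit. (g) would limit (f) — a current Annual Waiver is held — but (h) sets (g) aside: (h) is triggered — a current Annual Approval is held. (i) is triggered (a current Schedule G Approval is held), but is displaced by (j): (j) operates — the registered capacity is 2,180 units, below the 3,180 units limit. (k), which would lift (j), is not engaged — there is no Standing Certificate in force. Exception (a) stands.
Exception (b) does not apply: the baseline figure is 763, short of 817.
Exception (c)'s conditions are all satisfied: the employer operates from a single site; the business's age is 29 months, less than the 30 months limit; the employer is a non-profit. However, paragraphs (m)–(n) must be considered: (m) operates against (c): a current Schedule D Certificate is held. (n) is not triggered (no employee exceeds 30 hours/week), so (m) stands. (c) is therefore removed.
Exception (d) requires that aggregate throughput is below 5,970 units; but aggregate throughput is 6,810 units, not below 5,970 units, so (d) is unavailable.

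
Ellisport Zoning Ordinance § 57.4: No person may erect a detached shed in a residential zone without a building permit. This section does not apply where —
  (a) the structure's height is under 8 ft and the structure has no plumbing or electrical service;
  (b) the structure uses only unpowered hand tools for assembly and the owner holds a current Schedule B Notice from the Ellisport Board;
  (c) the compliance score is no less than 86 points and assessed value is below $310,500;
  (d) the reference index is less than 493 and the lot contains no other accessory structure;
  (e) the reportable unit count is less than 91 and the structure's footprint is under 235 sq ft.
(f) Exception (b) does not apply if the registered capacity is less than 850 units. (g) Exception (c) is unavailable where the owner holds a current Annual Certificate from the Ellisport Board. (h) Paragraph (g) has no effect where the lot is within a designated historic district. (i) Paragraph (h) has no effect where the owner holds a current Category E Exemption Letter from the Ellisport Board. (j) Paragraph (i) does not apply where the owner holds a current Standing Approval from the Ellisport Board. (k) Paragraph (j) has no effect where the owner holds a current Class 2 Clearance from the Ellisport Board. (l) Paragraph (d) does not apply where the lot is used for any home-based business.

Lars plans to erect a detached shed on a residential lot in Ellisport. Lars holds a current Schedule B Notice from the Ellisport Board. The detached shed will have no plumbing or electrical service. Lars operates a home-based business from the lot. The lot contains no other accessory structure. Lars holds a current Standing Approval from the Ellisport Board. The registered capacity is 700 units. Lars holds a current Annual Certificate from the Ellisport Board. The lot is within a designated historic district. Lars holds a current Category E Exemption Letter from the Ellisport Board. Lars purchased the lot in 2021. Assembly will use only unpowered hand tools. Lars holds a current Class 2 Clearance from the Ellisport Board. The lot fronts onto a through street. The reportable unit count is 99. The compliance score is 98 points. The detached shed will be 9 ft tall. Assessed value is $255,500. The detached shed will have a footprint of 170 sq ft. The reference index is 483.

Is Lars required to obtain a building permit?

Yes — Lars must obtain a building permit.

Exception (a) requires that the structure's height is under 8 ft; but the structure's height is 9 ft, not under 8 ft, so (a) is unavailable.
Exception (b) is satisfied on its face — assembly uses only hand tools; a current Schedule B Notice is held. However, paragraph (f) must be considered: (f) operates against (b): the registered capacity is 700 units, less than the 850 units limit. (b) is therefore removed.
Exception (c) is satisfied on its face — the compliance score is 98 points, meeting the 86 points threshold; assessed value is $255,500, below the $310,500 limit. But: (g) operates — a current Annual Certificate is held. (h) would limit (g) — the lot is in a historic district — but (i) sets (h) aside: (i) operates — a current Category E Exemption Letter is held. (j) applies (a current Standing Approval is held), but is itself disapplied by (k): (k) is engaged — a current Class 2 Clearance is held. So (c) is unavailable.
Exception (d): the reference index is 483, less than the 493 limit; the lot has no other accessory structure — every condition holds. Turning to paragraph (l): (l) operates against (d): a home-based business operates on the lot. So (d) is unavailable.
Exception (e) requires that the reportable unit count is less than 91; but the reportable unit count is 99, not less than 91, so (e) is unavailable.
None of the exceptions is available; § 57.4 applies in full.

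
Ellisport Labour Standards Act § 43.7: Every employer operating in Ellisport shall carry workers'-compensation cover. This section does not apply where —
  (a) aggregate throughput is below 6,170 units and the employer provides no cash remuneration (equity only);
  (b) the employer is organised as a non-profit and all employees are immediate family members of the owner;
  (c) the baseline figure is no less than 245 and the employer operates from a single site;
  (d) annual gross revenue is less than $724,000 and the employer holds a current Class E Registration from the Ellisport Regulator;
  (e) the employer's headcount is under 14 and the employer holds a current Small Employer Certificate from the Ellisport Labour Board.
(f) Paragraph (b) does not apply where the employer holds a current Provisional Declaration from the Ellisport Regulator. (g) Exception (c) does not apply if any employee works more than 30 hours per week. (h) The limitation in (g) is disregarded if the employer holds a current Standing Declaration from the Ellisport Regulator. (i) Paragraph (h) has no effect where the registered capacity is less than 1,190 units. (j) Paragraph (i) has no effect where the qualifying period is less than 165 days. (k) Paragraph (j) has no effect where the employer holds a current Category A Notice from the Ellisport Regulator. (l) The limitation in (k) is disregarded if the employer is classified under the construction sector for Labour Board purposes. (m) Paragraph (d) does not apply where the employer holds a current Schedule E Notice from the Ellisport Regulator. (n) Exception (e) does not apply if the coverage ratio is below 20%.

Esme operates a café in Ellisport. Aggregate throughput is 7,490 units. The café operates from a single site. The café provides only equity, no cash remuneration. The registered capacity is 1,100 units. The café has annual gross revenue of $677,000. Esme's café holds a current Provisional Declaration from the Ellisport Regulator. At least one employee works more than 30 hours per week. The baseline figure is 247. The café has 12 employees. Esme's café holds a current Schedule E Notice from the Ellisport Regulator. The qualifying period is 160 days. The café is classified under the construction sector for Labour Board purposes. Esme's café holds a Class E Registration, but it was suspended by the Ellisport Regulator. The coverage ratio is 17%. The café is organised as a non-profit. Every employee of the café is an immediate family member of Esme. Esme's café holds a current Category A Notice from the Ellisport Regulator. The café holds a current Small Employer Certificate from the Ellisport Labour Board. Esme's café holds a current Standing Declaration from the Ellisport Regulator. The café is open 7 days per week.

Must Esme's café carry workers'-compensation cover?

Exception (a) requires that aggregate throughput is below 6,170 units; but aggregate throughput is 7,490 units, not below 6,170 units, so (a) is unavailable.
Exception (b): the employer is a non-profit; every employee is an immediate family member — every condition holds. But: (f) is engaged — a current Provisional Declaration is held. Exception (b) does not apply.
Exception (c): the baseline figure is 247, meeting the 245 threshold; the employer operates from a single site — every condition holds. As to paragraphs (g)–(l): (g) applies (at least one employee exceeds 30 hours/week), but is set aside by (h): (h) is engaged — a current Standing Declaration is held. (i) is triggered (the registered capacity is 1,100 units, less than the 1,190 units limit), but yields to (j): (j) operates against (i): the qualifying period is 160 days, less than the 165 days limit. (k) would limit (j) — a current Category A Notice is held — but (l) sets (k) aside: (l) operates against (k): the café is classified under the construction sector. So (c) applies.
Exception (d) fails — the Class E Registration is not current.
Exception (e): the employer's headcount is 12, under the 14 limit; a current Small Employer Certificate is held — every condition holds. Turning to paragraph (n): (n) operates against (e): the coverage ratio is 17%, below the 20% limit. (e) is therefore removed.

No — exception (c) applies; Esme's café is not required to carry workers'-compensation cover.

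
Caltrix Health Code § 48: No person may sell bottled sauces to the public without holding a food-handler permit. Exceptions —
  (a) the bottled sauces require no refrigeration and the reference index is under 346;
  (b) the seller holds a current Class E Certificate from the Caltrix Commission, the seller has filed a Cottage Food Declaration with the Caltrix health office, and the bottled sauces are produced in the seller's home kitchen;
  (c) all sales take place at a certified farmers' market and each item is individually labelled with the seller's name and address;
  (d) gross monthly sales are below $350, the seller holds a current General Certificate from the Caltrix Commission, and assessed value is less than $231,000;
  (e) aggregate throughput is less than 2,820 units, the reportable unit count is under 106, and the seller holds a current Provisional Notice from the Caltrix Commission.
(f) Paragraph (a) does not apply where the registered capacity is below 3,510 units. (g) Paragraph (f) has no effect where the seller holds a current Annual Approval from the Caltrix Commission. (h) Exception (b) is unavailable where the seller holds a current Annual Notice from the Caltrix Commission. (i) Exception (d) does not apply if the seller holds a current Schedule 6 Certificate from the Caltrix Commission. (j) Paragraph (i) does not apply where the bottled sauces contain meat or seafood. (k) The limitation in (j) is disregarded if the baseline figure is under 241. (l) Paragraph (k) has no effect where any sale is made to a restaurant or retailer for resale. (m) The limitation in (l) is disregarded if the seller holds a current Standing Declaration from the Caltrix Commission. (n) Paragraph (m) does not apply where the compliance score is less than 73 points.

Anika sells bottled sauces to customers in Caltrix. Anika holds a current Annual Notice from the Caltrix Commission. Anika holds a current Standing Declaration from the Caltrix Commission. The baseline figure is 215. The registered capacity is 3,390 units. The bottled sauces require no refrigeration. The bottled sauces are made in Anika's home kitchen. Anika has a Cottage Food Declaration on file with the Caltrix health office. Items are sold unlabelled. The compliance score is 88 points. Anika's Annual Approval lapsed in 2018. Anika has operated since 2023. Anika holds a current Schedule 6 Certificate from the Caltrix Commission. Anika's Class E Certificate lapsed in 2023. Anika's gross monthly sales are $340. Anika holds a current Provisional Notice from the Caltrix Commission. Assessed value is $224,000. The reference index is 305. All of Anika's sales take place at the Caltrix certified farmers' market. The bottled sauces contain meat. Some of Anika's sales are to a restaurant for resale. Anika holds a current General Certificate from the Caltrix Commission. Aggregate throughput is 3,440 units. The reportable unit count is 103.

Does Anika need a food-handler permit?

Yes — Anika must hold a food-handler permit.

Exception (a)'s conditions are all satisfied: the bottled sauces are shelf-stable; the reference index is 305, under the 346 limit. But: (f) operates against (a): the registered capacity is 3,390 units, below the 3,510 units limit. (g) is not triggered (the Annual Approval is not current), so (f) stands. So (a) is unavailable.
Exception (b) does not apply: no current Class E Certificate is held.
Exception (c) fails — items are sold unlabelled.
Exception (d)'s conditions are all satisfied: gross monthly sales are $340, below the $350 limit; a current General Certificate is held; assessed value is $224,000, less than the $231,000 limit. But applying paragraphs (i)–(n): (i) operates against (d): a current Schedule 6 Certificate is held. (j) operates (the bottled sauces contain meat), but is overridden by (k): (k) operates against (j): the baseline figure is 215, under the 241 limit. (l) would limit (k) — some sales are to a restaurant for resale — but (m) sets (l) aside: (m) operates against (l): a current Standing Declaration is held. (n) is inapplicable (the compliance score is 88 points, not less than 73 points), so (m) stands. So (d) is unavailable.
Exception (e) fails — aggregate throughput is 3,440 units, not less than 2,820 units.
No exception is made out. Anika falls within the general rule.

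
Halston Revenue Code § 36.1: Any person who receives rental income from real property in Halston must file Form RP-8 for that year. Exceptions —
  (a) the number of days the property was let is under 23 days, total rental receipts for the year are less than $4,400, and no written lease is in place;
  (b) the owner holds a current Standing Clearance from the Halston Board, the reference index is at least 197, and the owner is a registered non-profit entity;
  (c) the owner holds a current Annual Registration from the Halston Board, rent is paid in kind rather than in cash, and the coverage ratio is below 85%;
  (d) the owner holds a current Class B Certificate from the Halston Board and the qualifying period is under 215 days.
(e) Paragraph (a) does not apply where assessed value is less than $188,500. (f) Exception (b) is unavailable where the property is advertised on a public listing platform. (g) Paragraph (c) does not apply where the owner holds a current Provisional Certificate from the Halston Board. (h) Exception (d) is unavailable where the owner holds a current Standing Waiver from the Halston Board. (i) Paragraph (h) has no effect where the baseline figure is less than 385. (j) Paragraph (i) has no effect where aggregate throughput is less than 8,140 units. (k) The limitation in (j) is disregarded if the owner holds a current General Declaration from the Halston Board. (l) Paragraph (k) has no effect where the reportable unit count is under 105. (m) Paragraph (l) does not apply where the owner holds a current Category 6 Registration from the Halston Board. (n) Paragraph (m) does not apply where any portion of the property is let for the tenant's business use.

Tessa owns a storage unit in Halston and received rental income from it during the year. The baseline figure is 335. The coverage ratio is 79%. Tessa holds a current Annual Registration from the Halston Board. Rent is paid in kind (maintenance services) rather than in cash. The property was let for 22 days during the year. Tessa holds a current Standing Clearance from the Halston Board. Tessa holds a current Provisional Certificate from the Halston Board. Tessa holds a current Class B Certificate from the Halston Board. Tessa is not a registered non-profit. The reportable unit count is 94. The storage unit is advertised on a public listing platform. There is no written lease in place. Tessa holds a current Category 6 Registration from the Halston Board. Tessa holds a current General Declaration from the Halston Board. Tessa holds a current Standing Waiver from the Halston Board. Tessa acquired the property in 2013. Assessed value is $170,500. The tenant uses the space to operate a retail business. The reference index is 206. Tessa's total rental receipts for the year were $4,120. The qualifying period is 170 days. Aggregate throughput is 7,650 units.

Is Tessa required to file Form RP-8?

All of (a)'s requirements are met (the number of days the property was let is 22 days, under the 23 days limit; total rental receipts for the year are $4,120, less than the $4,400 limit; there is no written lease). Turning to paragraph (e): (e) operates against (a): assessed value is $170,500, less than the $188,500 limit. (a) is therefore removed.
Exception (b) does not apply: Tessa is not a registered non-profit.
Exception (c) is satisfied on its face — a current Annual Registration is held; rent is paid in kind; the coverage ratio is 79%, below the 85% limit. However, paragraph (g) must be considered: (g) operates against (c): a current Provisional Certificate is held. (c) is therefore removed.
Exception (d) is satisfied on its face — a current Class B Certificate is held; the qualifying period is 170 days, under the 215 days limit. But: (h) is engaged — a current Standing Waiver is held. (i) would limit (h) — the baseline figure is 335, less than the 385 limit — but (j) sets (i) aside: (j) is engaged — aggregate throughput is 7,650 units, less than the 8,140 units limit. (k) would limit (j) — a current General Declaration is held — but (l) sets (k) aside: (l) is triggered — the reportable unit count is 94, under the 105 limit. (m) would limit (l) — a current Category 6 Registration is held — but (n) sets (m) aside: (n) is engaged — the space is let for business use. Exception (d) does not apply.
Every exception is unavailable, so the rule governs.

Yes — Tessa must file Form RP-8.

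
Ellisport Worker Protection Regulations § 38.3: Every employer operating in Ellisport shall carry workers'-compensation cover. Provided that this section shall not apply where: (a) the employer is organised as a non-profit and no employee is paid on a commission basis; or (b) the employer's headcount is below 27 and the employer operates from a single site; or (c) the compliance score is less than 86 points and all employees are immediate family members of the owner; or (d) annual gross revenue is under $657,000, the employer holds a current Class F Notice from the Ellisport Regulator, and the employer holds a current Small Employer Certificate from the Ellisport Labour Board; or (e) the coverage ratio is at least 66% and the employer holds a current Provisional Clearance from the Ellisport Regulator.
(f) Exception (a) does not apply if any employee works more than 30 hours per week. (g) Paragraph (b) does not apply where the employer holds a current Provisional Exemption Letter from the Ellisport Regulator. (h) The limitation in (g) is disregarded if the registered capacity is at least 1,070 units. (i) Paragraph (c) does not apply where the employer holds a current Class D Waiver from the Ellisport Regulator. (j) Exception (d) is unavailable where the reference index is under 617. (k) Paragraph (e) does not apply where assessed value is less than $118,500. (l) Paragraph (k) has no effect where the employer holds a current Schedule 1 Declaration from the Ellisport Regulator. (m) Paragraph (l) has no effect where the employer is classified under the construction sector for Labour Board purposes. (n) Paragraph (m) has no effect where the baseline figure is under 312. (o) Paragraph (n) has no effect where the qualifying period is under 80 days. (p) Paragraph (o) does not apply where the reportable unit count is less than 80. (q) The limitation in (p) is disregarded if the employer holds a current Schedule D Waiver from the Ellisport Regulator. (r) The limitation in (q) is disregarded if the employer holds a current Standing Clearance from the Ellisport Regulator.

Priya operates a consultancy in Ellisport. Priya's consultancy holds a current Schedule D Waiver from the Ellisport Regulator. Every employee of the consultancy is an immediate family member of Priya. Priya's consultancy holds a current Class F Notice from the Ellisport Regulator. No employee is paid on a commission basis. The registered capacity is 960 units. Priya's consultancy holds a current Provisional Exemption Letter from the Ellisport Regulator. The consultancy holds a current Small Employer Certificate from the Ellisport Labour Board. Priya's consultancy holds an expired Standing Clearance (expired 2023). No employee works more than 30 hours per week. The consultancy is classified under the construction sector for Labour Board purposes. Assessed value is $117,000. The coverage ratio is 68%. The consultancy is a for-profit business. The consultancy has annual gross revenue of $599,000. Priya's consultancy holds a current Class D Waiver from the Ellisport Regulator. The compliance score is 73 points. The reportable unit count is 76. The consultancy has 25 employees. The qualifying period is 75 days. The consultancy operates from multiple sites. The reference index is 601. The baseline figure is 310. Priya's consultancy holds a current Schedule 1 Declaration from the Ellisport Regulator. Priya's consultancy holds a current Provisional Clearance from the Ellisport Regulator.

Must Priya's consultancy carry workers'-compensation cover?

Yes — Priya's consultancy must carry workers'-compensation cover.

Exception (a) fails — the employer is for-profit.
Exception (b) does not apply: the employer operates from multiple sites.
All of (c)'s requirements are met (the compliance score is 73 points, less than the 86 points limit; every employee is an immediate family member). Turning to paragraph (i): (i) operates against (c): a current Class D Waiver is held. Exception (c) does not apply.
All of (d)'s requirements are met (annual gross revenue is $599,000, under the $657,000 limit; a current Class F Notice is held; a current Small Employer Certificate is held). But applying paragraph (j): (j) operates against (d): the reference index is 601, under the 617 limit. Exception (d) does not apply.
Exception (e): the coverage ratio is 68%, meeting the 66% threshold; a current Provisional Clearance is held — every condition holds. However, paragraphs (k)–(r) must be considered: (k) operates — assessed value is $117,000, less than the $118,500 limit. (l) is triggered (a current Schedule 1 Declaration is held), but is displaced by (m): (m) is engaged — the consultancy is classified under the construction sector. (n) would limit (m) — the baseline figure is 310, under the 312 limit — but (o) sets (n) aside: (o) operates against (n): the qualifying period is 75 days, under the 80 days limit. (p) would limit (o) — the reportable unit count is 76, less than the 80 limit — but (q) sets (p) aside: (q) is triggered — a current Schedule D Waiver is held. (r), which would lift (q), is not engaged — no current Standing Clearance is held. Exception (e) does not apply.
No exception applies. The general rule governs.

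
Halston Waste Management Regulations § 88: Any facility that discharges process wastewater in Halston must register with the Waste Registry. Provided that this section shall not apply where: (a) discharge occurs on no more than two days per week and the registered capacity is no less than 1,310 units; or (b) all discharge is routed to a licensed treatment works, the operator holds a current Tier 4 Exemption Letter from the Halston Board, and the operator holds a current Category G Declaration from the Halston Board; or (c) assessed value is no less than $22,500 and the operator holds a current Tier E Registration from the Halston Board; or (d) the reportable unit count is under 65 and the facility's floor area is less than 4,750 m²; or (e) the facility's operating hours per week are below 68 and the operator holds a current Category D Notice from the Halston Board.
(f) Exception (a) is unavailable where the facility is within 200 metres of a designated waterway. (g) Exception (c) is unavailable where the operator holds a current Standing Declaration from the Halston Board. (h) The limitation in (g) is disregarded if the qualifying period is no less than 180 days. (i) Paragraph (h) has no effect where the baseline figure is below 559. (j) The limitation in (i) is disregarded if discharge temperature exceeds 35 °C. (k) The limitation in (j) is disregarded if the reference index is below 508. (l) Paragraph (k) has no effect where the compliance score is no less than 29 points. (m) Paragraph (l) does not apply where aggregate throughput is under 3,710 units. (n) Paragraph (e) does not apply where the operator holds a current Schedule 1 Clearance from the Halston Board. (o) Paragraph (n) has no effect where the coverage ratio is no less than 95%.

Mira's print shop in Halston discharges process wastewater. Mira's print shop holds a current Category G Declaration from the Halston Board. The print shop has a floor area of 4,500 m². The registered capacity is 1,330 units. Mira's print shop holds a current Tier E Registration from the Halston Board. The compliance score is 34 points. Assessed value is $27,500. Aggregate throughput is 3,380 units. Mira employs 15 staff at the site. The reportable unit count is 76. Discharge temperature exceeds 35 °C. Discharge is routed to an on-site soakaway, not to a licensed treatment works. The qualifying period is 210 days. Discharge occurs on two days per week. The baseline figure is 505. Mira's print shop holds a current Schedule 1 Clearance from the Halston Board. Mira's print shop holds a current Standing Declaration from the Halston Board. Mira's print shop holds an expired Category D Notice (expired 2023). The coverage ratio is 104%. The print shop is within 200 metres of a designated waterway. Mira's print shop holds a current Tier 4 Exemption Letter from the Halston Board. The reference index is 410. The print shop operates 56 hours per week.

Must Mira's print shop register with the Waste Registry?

Exception (a)'s conditions are all satisfied: discharge occurs on no more than two days per week; the registered capacity is 1,330 units, meeting the 1,310 units threshold. However, paragraph (f) must be considered: (f) operates against (a): the print shop is within 200 m of a designated waterway. So (a) is unavailable.
Exception (b) fails — discharge is not routed to a licensed treatment works.
All of (c)'s requirements are met (assessed value is $27,500, meeting the $22,500 threshold; a current Tier E Registration is held). However, paragraphs (g)–(m) must be considered: (g) operates against (c): a current Standing Declaration is held. (h) operates (the qualifying period is 210 days, meeting the 180 days threshold), but is displaced by (i): (i) applies — the baseline figure is 505, below the 559 limit. (j) applies (discharge temperature exceeds 35 °C), but is displaced by (k): (k) is engaged — the reference index is 410, below the 508 limit. (l) is triggered (the compliance score is 34 points, meeting the 29 points threshold), but is set aside by (m): (m) operates against (l): aggregate throughput is 3,380 units, under the 3,710 units limit. (c) is therefore removed.
Exception (d) does not apply: the reportable unit count is 76, not under 65.
Exception (e) fails — the Category D Notice is not current.
No exception displaces § 88.

Yes — Mira's print shop must register with the Waste Registry.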